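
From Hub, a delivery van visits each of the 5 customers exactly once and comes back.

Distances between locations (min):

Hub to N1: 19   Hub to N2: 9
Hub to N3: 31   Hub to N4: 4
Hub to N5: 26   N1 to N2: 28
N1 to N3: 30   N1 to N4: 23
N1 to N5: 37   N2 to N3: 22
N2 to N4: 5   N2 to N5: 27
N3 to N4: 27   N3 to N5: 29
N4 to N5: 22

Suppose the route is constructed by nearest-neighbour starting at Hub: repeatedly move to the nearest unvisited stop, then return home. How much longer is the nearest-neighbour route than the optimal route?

From Hub: N4=4, N2=9, N1=19, N5=26, N3=31 → choose N4 (4).
From N4: N2=5, N5=22, N1=23, N3=27 → choose N2 (5).
From N2: N3=22, N5=27, N1=28 → choose N3 (22).
From N3: N5=29, N1=30 → choose N5 (29).
From N5: N1=37 → choose N1 (37).
NN route Hub → N4 → N2 → N3 → N5 → N1 → Hub costs 116.
Optimal: Hub → N1 → N3 → N5 → N2 → N4 → Hub costs 114 (by enumerating all 60 distinct tours).
Excess = 116 − 114 = 2.

The nearest-neighbour route is 2 min longer than optimal.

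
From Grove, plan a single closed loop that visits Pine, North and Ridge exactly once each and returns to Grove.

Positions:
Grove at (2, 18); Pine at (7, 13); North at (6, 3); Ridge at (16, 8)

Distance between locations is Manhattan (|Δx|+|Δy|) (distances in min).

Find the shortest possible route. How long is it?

Shortest round trip = 58 min.

Grove-Pine-North-Ridge-Grove: 10+11+15+24 = 60
Grove-Pine-Ridge-North-Grove: 10+14+15+19 = 58
Grove-North-Pine-Ridge-Grove: 19+11+14+24 = 68
The minimum is 58.
One optimal route: Grove → Pine → Ridge → North → Grove (or its reverse).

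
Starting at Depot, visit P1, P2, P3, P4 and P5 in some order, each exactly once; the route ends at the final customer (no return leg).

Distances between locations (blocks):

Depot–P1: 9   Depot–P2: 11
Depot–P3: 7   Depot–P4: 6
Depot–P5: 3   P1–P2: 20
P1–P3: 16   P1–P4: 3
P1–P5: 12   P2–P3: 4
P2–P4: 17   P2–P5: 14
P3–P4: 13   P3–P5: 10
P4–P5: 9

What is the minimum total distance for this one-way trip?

Minimum one-way distance = 35 blocks.

There are 5! = 120 possible orderings.
Depot - P1 - P2 - P3 - P4 - P5: 9+20+4+13+9 = 55
Depot - P1 - P2 - P3 - P5 - P4: 9+20+4+10+9 = 52
Depot - P1 - P2 - P4 - P3 - P5: 9+20+17+13+10 = 69
Depot - P1 - P2 - P4 - P5 - P3: 9+20+17+9+10 = 65
Depot - P1 - P2 - P5 - P3 - P4: 9+20+14+10+13 = 66
Depot - P1 - P2 - P5 - P4 - P3: 9+20+14+9+13 = 65
Depot - P1 - P3 - P2 - P4 - P5: 9+16+4+17+9 = 55
Depot - P1 - P3 - P2 - P5 - P4: 9+16+4+14+9 = 52
Depot - P1 - P3 - P4 - P2 - P5: 9+16+13+17+14 = 69
Depot - P1 - P3 - P4 - P5 - P2: 9+16+13+9+14 = 61
Depot - P1 - P3 - P5 - P2 - P4: 9+16+10+14+17 = 66
Depot - P1 - P3 - P5 - P4 - P2: 9+16+10+9+17 = 61
Depot - P1 - P4 - P2 - P3 - P5: 9+3+17+4+10 = 43
Depot - P1 - P4 - P2 - P5 - P3: 9+3+17+14+10 = 53
… (106 more)
Depot - P1 - P4 - P5 - P3 - P2: 9+3+9+10+4 = 35  ← best
The minimum is 35.
One shortest path: Depot → P1 → P4 → P5 → P3 → P2.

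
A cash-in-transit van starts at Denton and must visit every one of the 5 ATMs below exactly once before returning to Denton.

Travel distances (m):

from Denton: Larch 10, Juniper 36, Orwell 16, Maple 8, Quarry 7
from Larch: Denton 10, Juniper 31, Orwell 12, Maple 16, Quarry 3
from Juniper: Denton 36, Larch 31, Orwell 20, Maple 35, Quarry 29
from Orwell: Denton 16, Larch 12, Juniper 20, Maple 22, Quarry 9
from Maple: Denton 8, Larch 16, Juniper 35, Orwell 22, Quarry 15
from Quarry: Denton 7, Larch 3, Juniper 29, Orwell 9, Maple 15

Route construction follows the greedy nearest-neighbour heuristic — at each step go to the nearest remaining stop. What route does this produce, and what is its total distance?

At Denton the remaining stops are Quarry 7, Maple 8, Larch 10, Orwell 16, Juniper 36; go to Quarry.
At Quarry the remaining stops are Larch 3, Orwell 9, Maple 15, Juniper 29; go to Larch.
At Larch the remaining stops are Orwell 12, Maple 16, Juniper 31; go to Orwell.
At Orwell the remaining stops are Juniper 20, Maple 22; go to Juniper.
At Juniper the remaining stops are Maple 35; go to Maple.
Return Maple→Denton: 8.
Total = 7 + 3 + 12 + 20 + 35 + 8 = 85.

85 m along Denton → Quarry → Larch → Orwell → Juniper → Maple → Denton.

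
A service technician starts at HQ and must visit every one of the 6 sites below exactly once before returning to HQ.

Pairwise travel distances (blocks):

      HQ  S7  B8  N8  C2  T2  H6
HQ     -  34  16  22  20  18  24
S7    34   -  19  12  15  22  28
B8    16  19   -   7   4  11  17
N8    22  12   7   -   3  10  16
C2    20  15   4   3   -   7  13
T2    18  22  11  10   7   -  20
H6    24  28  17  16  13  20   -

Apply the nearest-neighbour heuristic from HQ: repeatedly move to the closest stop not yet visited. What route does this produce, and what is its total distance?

At HQ the remaining stops are B8 16, T2 18, C2 20, N8 22, H6 24, S7 34; go to B8.
At B8 the remaining stops are C2 4, N8 7, T2 11, H6 17, S7 19; go to C2.
At C2 the remaining stops are N8 3, T2 7, H6 13, S7 15; go to N8.
At N8 the remaining stops are T2 10, S7 12, H6 16; go to T2.
At T2 the remaining stops are H6 20, S7 22; go to H6.
At H6 the remaining stops are S7 28; go to S7.
Return S7→HQ: 34.
Total = 16 + 4 + 3 + 10 + 20 + 28 + 34 = 115.

115 blocks along HQ → B8 → C2 → N8 → T2 → H6 → S7 → HQ.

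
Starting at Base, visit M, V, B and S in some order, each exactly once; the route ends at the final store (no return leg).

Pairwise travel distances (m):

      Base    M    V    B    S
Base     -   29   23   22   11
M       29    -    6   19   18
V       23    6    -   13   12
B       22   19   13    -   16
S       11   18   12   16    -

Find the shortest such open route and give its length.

There are 4! = 24 possible orderings.
Base - M - V - B - S: 29+6+13+16 = 64
Base - M - V - S - B: 29+6+12+16 = 63
Base - M - B - V - S: 29+19+13+12 = 73
Base - M - B - S - V: 29+19+16+12 = 76
Base - M - S - V - B: 29+18+12+13 = 72
Base - M - S - B - V: 29+18+16+13 = 76
Base - V - M - B - S: 23+6+19+16 = 64
Base - V - M - S - B: 23+6+18+16 = 63
Base - V - B - M - S: 23+13+19+18 = 73
Base - V - B - S - M: 23+13+16+18 = 70
Base - V - S - M - B: 23+12+18+19 = 72
Base - V - S - B - M: 23+12+16+19 = 70
Base - B - M - V - S: 22+19+6+12 = 59
Base - B - M - S - V: 22+19+18+12 = 71
… (10 more)
Base - S - B - V - M: 11+16+13+6 = 46  ← best
The minimum is 46.
One shortest path: Base → S → B → V → M.

Minimum one-way distance = 46 m.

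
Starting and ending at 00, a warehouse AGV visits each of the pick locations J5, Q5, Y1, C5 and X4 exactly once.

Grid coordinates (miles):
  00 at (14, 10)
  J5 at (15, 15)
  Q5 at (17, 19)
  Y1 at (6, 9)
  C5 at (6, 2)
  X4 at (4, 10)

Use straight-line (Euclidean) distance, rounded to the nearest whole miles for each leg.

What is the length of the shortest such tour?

Shortest round trip = 45 miles.

With 5 stops there are 5!/2 = 60 distinct round trips (a route and its reverse cost the same).
00-J5-Q5-Y1-C5-X4-00: 5+4+15+7+8+10 = 49
00-J5-Q5-Y1-X4-C5-00: 5+4+15+2+8+11 = 45
00-J5-Q5-C5-Y1-X4-00: 5+4+20+7+2+10 = 48
00-J5-Q5-C5-X4-Y1-00: 5+4+20+8+2+8 = 47
00-J5-Q5-X4-Y1-C5-00: 5+4+16+2+7+11 = 45
00-J5-Q5-X4-C5-Y1-00: 5+4+16+8+7+8 = 48
00-J5-Y1-Q5-C5-X4-00: 5+11+15+20+8+10 = 69
00-J5-Y1-Q5-X4-C5-00: 5+11+15+16+8+11 = 66
00-J5-Y1-C5-Q5-X4-00: 5+11+7+20+16+10 = 69
00-J5-Y1-C5-X4-Q5-00: 5+11+7+8+16+9 = 56
00-J5-Y1-X4-Q5-C5-00: 5+11+2+16+20+11 = 65
00-J5-Y1-X4-C5-Q5-00: 5+11+2+8+20+9 = 55
00-J5-C5-Q5-Y1-X4-00: 5+16+20+15+2+10 = 68
00-J5-C5-Q5-X4-Y1-00: 5+16+20+16+2+8 = 67
… (46 more)
The minimum is 45.
One optimal route: 00 → J5 → Q5 → Y1 → X4 → C5 → 00 (or its reverse).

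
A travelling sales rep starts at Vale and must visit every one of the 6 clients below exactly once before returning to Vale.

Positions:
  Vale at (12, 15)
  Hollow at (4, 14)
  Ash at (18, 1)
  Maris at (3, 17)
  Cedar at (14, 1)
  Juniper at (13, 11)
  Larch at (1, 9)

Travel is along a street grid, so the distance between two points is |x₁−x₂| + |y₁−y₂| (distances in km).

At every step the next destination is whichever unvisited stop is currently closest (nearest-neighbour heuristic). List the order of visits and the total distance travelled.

From Vale: distances to unvisited — Juniper=5, Hollow=9, Maris=11, Cedar=16, Larch=17, Ash=20. Nearest is Juniper (5).
From Juniper: distances to unvisited — Cedar=11, Hollow=12, Larch=14, Ash=15, Maris=16. Nearest is Cedar (11).
From Cedar: distances to unvisited — Ash=4, Larch=21, Hollow=23, Maris=27. Nearest is Ash (4).
From Ash: distances to unvisited — Larch=25, Hollow=27, Maris=31. Nearest is Larch (25).
From Larch: distances to unvisited — Hollow=8, Maris=10. Nearest is Hollow (8).
From Hollow: distances to unvisited — Maris=4. Nearest is Maris (4).
Return Maris→Vale: 11.
Total = 5 + 11 + 4 + 25 + 8 + 4 + 11 = 68.

68 km along Vale → Juniper → Cedar → Ash → Larch → Hollow → Maris → Vale.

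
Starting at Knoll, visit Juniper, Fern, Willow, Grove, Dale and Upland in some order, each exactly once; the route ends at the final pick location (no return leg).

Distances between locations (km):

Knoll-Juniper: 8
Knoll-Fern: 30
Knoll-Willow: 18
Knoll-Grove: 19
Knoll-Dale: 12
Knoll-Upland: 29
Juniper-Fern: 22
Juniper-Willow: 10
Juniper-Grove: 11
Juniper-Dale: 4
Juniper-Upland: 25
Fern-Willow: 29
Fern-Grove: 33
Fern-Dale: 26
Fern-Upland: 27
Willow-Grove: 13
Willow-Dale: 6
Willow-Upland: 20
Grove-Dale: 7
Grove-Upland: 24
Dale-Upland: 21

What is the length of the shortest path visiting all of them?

79 km — the minimum one-way total.

There are 6! = 720 possible orderings.
Knoll→Juniper→Fern→Willow→Grove→Dale→Upland: 8+22+29+13+7+21 = 100
Knoll→Juniper→Fern→Willow→Grove→Upland→Dale: 8+22+29+13+24+21 = 117
Knoll→Juniper→Fern→Willow→Dale→Grove→Upland: 8+22+29+6+7+24 = 96
Knoll→Juniper→Fern→Willow→Dale→Upland→Grove: 8+22+29+6+21+24 = 110
Knoll→Juniper→Fern→Willow→Upland→Grove→Dale: 8+22+29+20+24+7 = 110
Knoll→Juniper→Fern→Willow→Upland→Dale→Grove: 8+22+29+20+21+7 = 107
Knoll→Juniper→Fern→Grove→Willow→Dale→Upland: 8+22+33+13+6+21 = 103
Knoll→Juniper→Fern→Grove→Willow→Upland→Dale: 8+22+33+13+20+21 = 117
… (712 more)
Knoll→Juniper→Grove→Dale→Willow→Upland→Fern: 8+11+7+6+20+27 = 79  ← best
The minimum is 79.
One shortest path: Knoll → Juniper → Grove → Dale → Willow → Upland → Fern.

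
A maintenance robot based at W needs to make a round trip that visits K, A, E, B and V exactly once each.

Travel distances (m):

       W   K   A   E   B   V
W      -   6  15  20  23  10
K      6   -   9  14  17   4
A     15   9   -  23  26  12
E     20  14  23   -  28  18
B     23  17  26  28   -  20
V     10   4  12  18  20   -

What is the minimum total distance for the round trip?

There are 60 distinct closed tours to check (reversals are equivalent).
W-K-A-E-B-V-W: 6+9+23+28+20+10 = 96
W-K-A-E-V-B-W: 6+9+23+18+20+23 = 99
W-K-A-B-E-V-W: 6+9+26+28+18+10 = 97
W-K-A-B-V-E-W: 6+9+26+20+18+20 = 99
W-K-A-V-E-B-W: 6+9+12+18+28+23 = 96
W-K-A-V-B-E-W: 6+9+12+20+28+20 = 95
W-K-E-A-B-V-W: 6+14+23+26+20+10 = 99
W-K-E-A-V-B-W: 6+14+23+12+20+23 = 98
W-K-E-B-A-V-W: 6+14+28+26+12+10 = 96
W-K-E-B-V-A-W: 6+14+28+20+12+15 = 95
W-K-E-V-A-B-W: 6+14+18+12+26+23 = 99
W-K-E-V-B-A-W: 6+14+18+20+26+15 = 99
W-K-B-A-E-V-W: 6+17+26+23+18+10 = 100
W-K-B-A-V-E-W: 6+17+26+12+18+20 = 99
… (46 more)
The minimum is 95.
One optimal route: W → K → A → V → B → E → W (or its reverse).

Shortest round trip = 95 m.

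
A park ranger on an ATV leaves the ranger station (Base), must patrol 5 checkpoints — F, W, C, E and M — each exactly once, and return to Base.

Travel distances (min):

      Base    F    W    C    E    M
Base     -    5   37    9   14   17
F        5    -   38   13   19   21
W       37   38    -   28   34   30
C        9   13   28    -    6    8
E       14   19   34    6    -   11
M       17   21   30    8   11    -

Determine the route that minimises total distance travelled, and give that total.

With 5 stops there are 5!/2 = 60 distinct round trips (a route and its reverse cost the same).
Base-F-W-C-E-M-Base: 5+38+28+6+11+17 = 105
Base-F-W-C-M-E-Base: 5+38+28+8+11+14 = 104
Base-F-W-E-C-M-Base: 5+38+34+6+8+17 = 108
Base-F-W-E-M-C-Base: 5+38+34+11+8+9 = 105
Base-F-W-M-C-E-Base: 5+38+30+8+6+14 = 101
Base-F-W-M-E-C-Base: 5+38+30+11+6+9 = 99
Base-F-C-W-E-M-Base: 5+13+28+34+11+17 = 108
Base-F-C-W-M-E-Base: 5+13+28+30+11+14 = 101
Base-F-C-E-W-M-Base: 5+13+6+34+30+17 = 105
Base-F-C-E-M-W-Base: 5+13+6+11+30+37 = 102
Base-F-C-M-W-E-Base: 5+13+8+30+34+14 = 104
Base-F-C-M-E-W-Base: 5+13+8+11+34+37 = 108
Base-F-E-W-C-M-Base: 5+19+34+28+8+17 = 111
Base-F-E-W-M-C-Base: 5+19+34+30+8+9 = 105
… (46 more)
The minimum is 99.
One optimal route: Base → F → W → M → E → C → Base (or its reverse).

Minimum total distance: 99 min.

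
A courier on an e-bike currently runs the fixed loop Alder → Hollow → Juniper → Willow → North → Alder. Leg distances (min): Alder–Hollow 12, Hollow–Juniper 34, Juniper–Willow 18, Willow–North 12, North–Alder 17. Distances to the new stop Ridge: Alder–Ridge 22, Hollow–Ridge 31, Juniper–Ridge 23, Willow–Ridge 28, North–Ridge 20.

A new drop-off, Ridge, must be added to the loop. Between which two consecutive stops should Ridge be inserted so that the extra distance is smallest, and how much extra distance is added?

Minimum extra distance: 20 min, inserting Ridge between Hollow and Juniper.

Insertion cost between consecutive stops i–j is d(i,Ridge) + d(Ridge,j) − d(i,j):
  between Alder and Hollow: 22 + 31 − 12 = 41
  between Hollow and Juniper: 31 + 23 − 34 = 20
  between Juniper and Willow: 23 + 28 − 18 = 33
  between Willow and North: 28 + 20 − 12 = 36
  between North and Alder: 20 + 22 − 17 = 25
Cheapest insertion is between Hollow and Juniper, adding 20.
New total = 93 + 20 = 113.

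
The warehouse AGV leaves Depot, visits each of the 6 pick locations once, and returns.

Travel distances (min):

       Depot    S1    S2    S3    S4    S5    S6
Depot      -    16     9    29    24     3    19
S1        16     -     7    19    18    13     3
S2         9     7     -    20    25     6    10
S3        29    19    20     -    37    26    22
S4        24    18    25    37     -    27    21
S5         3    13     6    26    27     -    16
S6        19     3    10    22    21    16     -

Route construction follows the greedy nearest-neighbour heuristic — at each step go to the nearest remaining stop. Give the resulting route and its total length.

At Depot the remaining stops are S5 3, S2 9, S1 16, S6 19, S4 24, S3 29; go to S5.
At S5 the remaining stops are S2 6, S1 13, S6 16, S3 26, S4 27; go to S2.
At S2 the remaining stops are S1 7, S6 10, S3 20, S4 25; go to S1.
At S1 the remaining stops are S6 3, S4 18, S3 19; go to S6.
At S6 the remaining stops are S4 21, S3 22; go to S4.
At S4 the remaining stops are S3 37; go to S3.
Return S3→Depot: 29.
Total = 3 + 6 + 7 + 3 + 21 + 37 + 29 = 106.

Total distance 106 min via the nearest-neighbour route Depot → S5 → S2 → S1 → S6 → S4 → S3 → Depot.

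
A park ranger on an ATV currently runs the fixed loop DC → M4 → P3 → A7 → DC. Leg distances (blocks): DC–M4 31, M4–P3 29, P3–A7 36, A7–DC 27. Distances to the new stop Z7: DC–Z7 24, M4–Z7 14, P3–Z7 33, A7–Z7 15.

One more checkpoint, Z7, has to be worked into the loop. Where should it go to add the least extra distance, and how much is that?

Insertion cost between consecutive stops i–j is d(i,Z7) + d(Z7,j) − d(i,j):
  between DC and M4: 24 + 14 − 31 = 7
  between M4 and P3: 14 + 33 − 29 = 18
  between P3 and A7: 33 + 15 − 36 = 12
  between A7 and DC: 15 + 24 − 27 = 12
Cheapest insertion is between DC and M4, adding 7.
New total = 123 + 7 = 130.

+7 blocks — insert Z7 between DC and M4.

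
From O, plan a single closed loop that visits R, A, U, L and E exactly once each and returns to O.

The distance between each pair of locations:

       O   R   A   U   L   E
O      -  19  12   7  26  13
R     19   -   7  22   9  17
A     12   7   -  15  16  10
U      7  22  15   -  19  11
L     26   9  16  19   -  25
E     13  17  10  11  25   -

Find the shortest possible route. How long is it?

There are 60 distinct closed tours to check (reversals are equivalent).
O - R - A - U - L - E - O: 19+7+15+19+25+13 = 98
O - R - A - U - E - L - O: 19+7+15+11+25+26 = 103
O - R - A - L - U - E - O: 19+7+16+19+11+13 = 85
O - R - A - L - E - U - O: 19+7+16+25+11+7 = 85
O - R - A - E - U - L - O: 19+7+10+11+19+26 = 92
O - R - A - E - L - U - O: 19+7+10+25+19+7 = 87
O - R - U - A - L - E - O: 19+22+15+16+25+13 = 110
O - R - U - A - E - L - O: 19+22+15+10+25+26 = 117
O - R - U - L - A - E - O: 19+22+19+16+10+13 = 99
O - R - U - L - E - A - O: 19+22+19+25+10+12 = 107
O - R - U - E - A - L - O: 19+22+11+10+16+26 = 104
O - R - U - E - L - A - O: 19+22+11+25+16+12 = 105
O - R - L - A - U - E - O: 19+9+16+15+11+13 = 83
O - R - L - A - E - U - O: 19+9+16+10+11+7 = 72
… (46 more)
O - U - L - R - A - E - O: 7+19+9+7+10+13 = 65  ← best
The minimum is 65.
One optimal route: O → U → L → R → A → E → O (or its reverse).

Shortest round trip = 65.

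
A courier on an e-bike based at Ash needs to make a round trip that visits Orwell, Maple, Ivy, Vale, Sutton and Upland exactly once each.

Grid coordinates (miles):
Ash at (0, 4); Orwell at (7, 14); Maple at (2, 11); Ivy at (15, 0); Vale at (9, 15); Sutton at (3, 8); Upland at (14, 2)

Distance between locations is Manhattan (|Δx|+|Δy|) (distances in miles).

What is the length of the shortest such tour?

There are 360 distinct closed tours to check (reversals are equivalent).
Ash→Orwell→Maple→Ivy→Vale→Sutton→Upland→Ash: 17+8+24+21+13+17+16 = 116
Ash→Orwell→Maple→Ivy→Vale→Upland→Sutton→Ash: 17+8+24+21+18+17+7 = 112
Ash→Orwell→Maple→Ivy→Sutton→Vale→Upland→Ash: 17+8+24+20+13+18+16 = 116
Ash→Orwell→Maple→Ivy→Sutton→Upland→Vale→Ash: 17+8+24+20+17+18+20 = 124
Ash→Orwell→Maple→Ivy→Upland→Vale→Sutton→Ash: 17+8+24+3+18+13+7 = 90
Ash→Orwell→Maple→Ivy→Upland→Sutton→Vale→Ash: 17+8+24+3+17+13+20 = 102
Ash→Orwell→Maple→Vale→Ivy→Sutton→Upland→Ash: 17+8+11+21+20+17+16 = 110
Ash→Orwell→Maple→Vale→Ivy→Upland→Sutton→Ash: 17+8+11+21+3+17+7 = 84
… (352 more)
Ash→Ivy→Upland→Vale→Orwell→Maple→Sutton→Ash: 19+3+18+3+8+4+7 = 62  ← best
The minimum is 62.
One optimal route: Ash → Ivy → Upland → Vale → Orwell → Maple → Sutton → Ash (or its reverse).

Minimum total distance: 62 miles.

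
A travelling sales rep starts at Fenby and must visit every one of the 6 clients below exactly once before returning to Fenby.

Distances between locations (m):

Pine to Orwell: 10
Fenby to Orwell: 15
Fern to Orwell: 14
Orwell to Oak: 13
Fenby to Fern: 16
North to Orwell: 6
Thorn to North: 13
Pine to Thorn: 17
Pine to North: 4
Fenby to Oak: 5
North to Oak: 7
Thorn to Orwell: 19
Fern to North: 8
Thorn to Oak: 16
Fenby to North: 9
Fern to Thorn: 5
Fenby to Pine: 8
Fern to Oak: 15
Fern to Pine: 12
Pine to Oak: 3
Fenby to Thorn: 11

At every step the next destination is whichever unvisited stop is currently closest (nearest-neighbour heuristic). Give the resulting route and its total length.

From Fenby: distances to unvisited — Oak=5, Pine=8, North=9, Thorn=11, Orwell=15, Fern=16. Nearest is Oak (5).
From Oak: distances to unvisited — Pine=3, North=7, Orwell=13, Fern=15, Thorn=16. Nearest is Pine (3).
From Pine: distances to unvisited — North=4, Orwell=10, Fern=12, Thorn=17. Nearest is North (4).
From North: distances to unvisited — Orwell=6, Fern=8, Thorn=13. Nearest is Orwell (6).
From Orwell: distances to unvisited — Fern=14, Thorn=19. Nearest is Fern (14).
From Fern: distances to unvisited — Thorn=5. Nearest is Thorn (5).
Return Thorn→Fenby: 11.
Total = 5 + 3 + 4 + 6 + 14 + 5 + 11 = 48.

Nearest-neighbour total = 48 m; route Fenby → Oak → Pine → North → Orwell → Fern → Thorn → Fenby.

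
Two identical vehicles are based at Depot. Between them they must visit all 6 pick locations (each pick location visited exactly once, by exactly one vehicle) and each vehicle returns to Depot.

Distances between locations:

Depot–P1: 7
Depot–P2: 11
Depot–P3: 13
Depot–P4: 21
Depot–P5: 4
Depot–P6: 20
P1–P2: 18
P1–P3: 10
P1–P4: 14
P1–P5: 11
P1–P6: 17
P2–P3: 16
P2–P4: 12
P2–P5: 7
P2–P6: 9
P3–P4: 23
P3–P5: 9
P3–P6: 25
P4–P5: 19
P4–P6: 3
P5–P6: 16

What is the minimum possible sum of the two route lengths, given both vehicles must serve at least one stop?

Try each way of splitting the stops between the two vehicles (each non-empty) and, for each split, find the best tour for each vehicle:
  {P1} + {P2, P3, P4, P5, P6}: 14 + 59 = 73
  {P2} + {P1, P3, P4, P5, P6}: 22 + 60 = 82
  {P1, P2} + {P3, P4, P5, P6}: 36 + 59 = 95
  {P3} + {P1, P2, P4, P5, P6}: 26 + 44 = 70
  {P1, P3} + {P2, P4, P5, P6}: 30 + 44 = 74
  {P2, P3} + {P1, P4, P5, P6}: 40 + 44 = 84
  … (31 splits in total)
  {P5} + {P1, P2, P3, P4, P6}: 8 + 60 = 68  ← best
Best: vehicle 1 Depot → P5 → Depot = 8; vehicle 2 Depot → P2 → P6 → P4 → P1 → P3 → Depot = 60; combined 68.

Minimum combined distance: 68.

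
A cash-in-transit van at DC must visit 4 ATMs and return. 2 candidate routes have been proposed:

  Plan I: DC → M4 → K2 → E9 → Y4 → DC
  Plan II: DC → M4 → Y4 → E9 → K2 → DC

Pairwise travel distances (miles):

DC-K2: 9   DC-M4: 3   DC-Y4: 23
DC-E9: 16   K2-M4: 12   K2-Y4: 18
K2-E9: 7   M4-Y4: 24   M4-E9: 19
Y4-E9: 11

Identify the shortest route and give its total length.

Shortest is Plan II, total 54 miles.

Plan I: 3 + 12 + 7 + 11 + 23 = 56
Plan II: 3 + 24 + 11 + 7 + 9 = 54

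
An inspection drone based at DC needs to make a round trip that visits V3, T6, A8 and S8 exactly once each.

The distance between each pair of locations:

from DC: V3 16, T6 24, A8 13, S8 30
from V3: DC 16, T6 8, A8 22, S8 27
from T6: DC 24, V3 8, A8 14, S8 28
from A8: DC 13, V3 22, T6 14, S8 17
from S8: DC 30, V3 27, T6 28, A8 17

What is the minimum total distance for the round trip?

With 4 stops there are 4!/2 = 12 distinct round trips (a route and its reverse cost the same).
DC-V3-T6-A8-S8-DC: 16+8+14+17+30 = 85
DC-V3-T6-S8-A8-DC: 16+8+28+17+13 = 82
DC-V3-A8-T6-S8-DC: 16+22+14+28+30 = 110
DC-V3-A8-S8-T6-DC: 16+22+17+28+24 = 107
DC-V3-S8-T6-A8-DC: 16+27+28+14+13 = 98
DC-V3-S8-A8-T6-DC: 16+27+17+14+24 = 98
DC-T6-V3-A8-S8-DC: 24+8+22+17+30 = 101
DC-T6-V3-S8-A8-DC: 24+8+27+17+13 = 89
DC-T6-A8-V3-S8-DC: 24+14+22+27+30 = 117
DC-T6-S8-V3-A8-DC: 24+28+27+22+13 = 114
DC-A8-V3-T6-S8-DC: 13+22+8+28+30 = 101
DC-A8-T6-V3-S8-DC: 13+14+8+27+30 = 92
The minimum is 82.
One optimal route: DC → V3 → T6 → S8 → A8 → DC (or its reverse).

Minimum total distance: 82.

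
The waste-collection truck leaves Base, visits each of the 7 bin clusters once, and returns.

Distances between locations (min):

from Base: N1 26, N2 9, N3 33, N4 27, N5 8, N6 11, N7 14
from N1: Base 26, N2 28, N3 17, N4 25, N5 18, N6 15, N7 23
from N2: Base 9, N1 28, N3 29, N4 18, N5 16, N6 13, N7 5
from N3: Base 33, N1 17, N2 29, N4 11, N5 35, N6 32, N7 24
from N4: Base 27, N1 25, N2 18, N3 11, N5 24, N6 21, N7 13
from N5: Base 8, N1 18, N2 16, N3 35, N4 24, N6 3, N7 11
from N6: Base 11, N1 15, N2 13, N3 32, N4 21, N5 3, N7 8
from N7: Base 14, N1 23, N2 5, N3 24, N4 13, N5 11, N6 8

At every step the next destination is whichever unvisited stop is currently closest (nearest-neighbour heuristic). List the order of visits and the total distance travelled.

96 min along Base → N5 → N6 → N7 → N2 → N4 → N3 → N1 → Base.

At Base the remaining stops are N5 8, N2 9, N6 11, N7 14, N1 26, N4 27, N3 33; go to N5.
At N5 the remaining stops are N6 3, N7 11, N2 16, N1 18, N4 24, N3 35; go to N6.
At N6 the remaining stops are N7 8, N2 13, N1 15, N4 21, N3 32; go to N7.
At N7 the remaining stops are N2 5, N4 13, N1 23, N3 24; go to N2.
At N2 the remaining stops are N4 18, N1 28, N3 29; go to N4.
At N4 the remaining stops are N3 11, N1 25; go to N3.
At N3 the remaining stops are N1 17; go to N1.
Return N1→Base: 26.
Total = 8 + 3 + 8 + 5 + 18 + 11 + 17 + 26 = 96.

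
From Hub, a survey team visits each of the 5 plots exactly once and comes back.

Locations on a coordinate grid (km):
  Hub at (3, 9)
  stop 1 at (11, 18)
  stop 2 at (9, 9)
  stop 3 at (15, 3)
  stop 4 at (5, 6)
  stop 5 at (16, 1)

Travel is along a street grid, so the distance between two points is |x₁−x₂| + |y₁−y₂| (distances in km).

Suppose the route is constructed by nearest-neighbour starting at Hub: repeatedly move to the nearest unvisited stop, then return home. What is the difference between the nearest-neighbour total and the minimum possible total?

6 km longer than the optimal tour.

Hub: stop 4=5, stop 2=6, stop 1=17, stop 3=18, stop 5=21 ⇒ stop 4
stop 4: stop 2=7, stop 3=13, stop 5=16, stop 1=18 ⇒ stop 2
stop 2: stop 1=11, stop 3=12, stop 5=15 ⇒ stop 1
stop 1: stop 3=19, stop 5=22 ⇒ stop 3
stop 3: stop 5=3 ⇒ stop 5
NN route Hub → stop 4 → stop 2 → stop 1 → stop 3 → stop 5 → Hub costs 66.
Optimal: Hub → stop 2 → stop 1 → stop 3 → stop 5 → stop 4 → Hub costs 60 (by enumerating all 60 distinct tours).
Excess = 66 − 60 = 6.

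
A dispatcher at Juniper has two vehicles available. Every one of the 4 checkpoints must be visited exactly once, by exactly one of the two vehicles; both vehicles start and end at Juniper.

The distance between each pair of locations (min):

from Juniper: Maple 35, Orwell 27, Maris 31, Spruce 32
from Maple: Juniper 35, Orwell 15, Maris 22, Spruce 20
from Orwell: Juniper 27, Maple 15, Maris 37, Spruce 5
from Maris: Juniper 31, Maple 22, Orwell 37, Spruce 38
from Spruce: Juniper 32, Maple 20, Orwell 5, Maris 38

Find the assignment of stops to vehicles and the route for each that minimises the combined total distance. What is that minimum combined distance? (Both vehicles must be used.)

Try each way of splitting the stops between the two vehicles (each non-empty) and, for each split, find the best tour for each vehicle:
  {Maple} + {Orwell, Maris, Spruce}: 70 + 101 = 171
  {Orwell} + {Maple, Maris, Spruce}: 54 + 105 = 159
  {Maple, Orwell} + {Maris, Spruce}: 77 + 101 = 178
  {Maris} + {Maple, Orwell, Spruce}: 62 + 87 = 149
  {Maple, Maris} + {Orwell, Spruce}: 88 + 64 = 152
  {Orwell, Maris} + {Maple, Spruce}: 95 + 87 = 182
  … (7 splits in total)
Best: vehicle 1 Juniper → Maris → Juniper = 62; vehicle 2 Juniper → Maple → Orwell → Spruce → Juniper = 87; combined 149.

Minimum combined distance: 149 min.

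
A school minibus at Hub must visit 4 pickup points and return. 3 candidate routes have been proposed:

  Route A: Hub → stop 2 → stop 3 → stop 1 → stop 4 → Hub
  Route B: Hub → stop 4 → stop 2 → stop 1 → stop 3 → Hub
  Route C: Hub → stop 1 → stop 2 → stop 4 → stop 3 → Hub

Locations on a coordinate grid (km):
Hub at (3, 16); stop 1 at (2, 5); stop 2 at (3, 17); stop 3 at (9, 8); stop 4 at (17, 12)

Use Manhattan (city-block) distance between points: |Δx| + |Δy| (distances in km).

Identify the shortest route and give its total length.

Shortest is Route A, total 66 km.

Route A: 1 + 15 + 10 + 22 + 18 = 66
Route B: 18 + 19 + 13 + 10 + 14 = 74
Route C: 12 + 13 + 19 + 12 + 14 = 70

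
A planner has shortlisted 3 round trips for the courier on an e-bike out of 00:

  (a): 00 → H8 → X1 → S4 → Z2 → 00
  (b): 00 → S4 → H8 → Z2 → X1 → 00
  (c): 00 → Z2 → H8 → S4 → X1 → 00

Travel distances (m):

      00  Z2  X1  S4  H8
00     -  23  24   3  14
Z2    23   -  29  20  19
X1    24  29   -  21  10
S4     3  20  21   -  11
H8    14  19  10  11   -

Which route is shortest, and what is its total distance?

86 m — (b) is the shortest.

(a): 14 + 10 + 21 + 20 + 23 = 88
(b): 3 + 11 + 19 + 29 + 24 = 86
(c): 23 + 19 + 11 + 21 + 24 = 98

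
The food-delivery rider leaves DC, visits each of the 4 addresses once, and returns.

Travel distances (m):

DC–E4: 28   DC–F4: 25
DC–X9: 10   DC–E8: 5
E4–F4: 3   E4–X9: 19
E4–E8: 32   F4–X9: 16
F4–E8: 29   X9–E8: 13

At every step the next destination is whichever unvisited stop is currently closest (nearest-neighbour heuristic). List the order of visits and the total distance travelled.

From DC: distances to unvisited — E8=5, X9=10, F4=25, E4=28. Nearest is E8 (5).
From E8: distances to unvisited — X9=13, F4=29, E4=32. Nearest is X9 (13).
From X9: distances to unvisited — F4=16, E4=19. Nearest is F4 (16).
From F4: distances to unvisited — E4=3. Nearest is E4 (3).
Return E4→DC: 28.
Total = 5 + 13 + 16 + 3 + 28 = 65.

Total distance 65 m via the nearest-neighbour route DC → E8 → X9 → F4 → E4 → DC.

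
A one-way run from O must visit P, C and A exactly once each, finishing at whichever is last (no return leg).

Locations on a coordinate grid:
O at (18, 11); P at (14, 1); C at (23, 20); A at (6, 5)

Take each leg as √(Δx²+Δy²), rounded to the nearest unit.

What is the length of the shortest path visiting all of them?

There are 3! = 6 possible orderings.
O → P → C → A: 11+21+23 = 55
O → P → A → C: 11+9+23 = 43
O → C → P → A: 10+21+9 = 40
O → C → A → P: 10+23+9 = 42
O → A → P → C: 13+9+21 = 43
O → A → C → P: 13+23+21 = 57
The minimum is 40.
One shortest path: O → C → P → A.

Minimum one-way distance = 40.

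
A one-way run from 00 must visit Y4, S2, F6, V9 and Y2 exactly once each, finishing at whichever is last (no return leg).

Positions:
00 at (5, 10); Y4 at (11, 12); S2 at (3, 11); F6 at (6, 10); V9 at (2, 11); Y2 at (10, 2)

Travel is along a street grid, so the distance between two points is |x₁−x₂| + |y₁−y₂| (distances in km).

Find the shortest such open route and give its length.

Minimum one-way distance = 27 km.

There are 5! = 120 possible orderings.
00 → Y4 → S2 → F6 → V9 → Y2: 8+9+4+5+17 = 43
00 → Y4 → S2 → F6 → Y2 → V9: 8+9+4+12+17 = 50
00 → Y4 → S2 → V9 → F6 → Y2: 8+9+1+5+12 = 35
00 → Y4 → S2 → V9 → Y2 → F6: 8+9+1+17+12 = 47
00 → Y4 → S2 → Y2 → F6 → V9: 8+9+16+12+5 = 50
00 → Y4 → S2 → Y2 → V9 → F6: 8+9+16+17+5 = 55
00 → Y4 → F6 → S2 → V9 → Y2: 8+7+4+1+17 = 37
00 → Y4 → F6 → S2 → Y2 → V9: 8+7+4+16+17 = 52
00 → Y4 → F6 → V9 → S2 → Y2: 8+7+5+1+16 = 37
00 → Y4 → F6 → V9 → Y2 → S2: 8+7+5+17+16 = 53
00 → Y4 → F6 → Y2 → S2 → V9: 8+7+12+16+1 = 44
00 → Y4 → F6 → Y2 → V9 → S2: 8+7+12+17+1 = 45
00 → Y4 → V9 → S2 → F6 → Y2: 8+10+1+4+12 = 35
00 → Y4 → V9 → S2 → Y2 → F6: 8+10+1+16+12 = 47
… (106 more)
00 → S2 → V9 → F6 → Y4 → Y2: 3+1+5+7+11 = 27  ← best
The minimum is 27.
One shortest path: 00 → S2 → V9 → F6 → Y4 → Y2.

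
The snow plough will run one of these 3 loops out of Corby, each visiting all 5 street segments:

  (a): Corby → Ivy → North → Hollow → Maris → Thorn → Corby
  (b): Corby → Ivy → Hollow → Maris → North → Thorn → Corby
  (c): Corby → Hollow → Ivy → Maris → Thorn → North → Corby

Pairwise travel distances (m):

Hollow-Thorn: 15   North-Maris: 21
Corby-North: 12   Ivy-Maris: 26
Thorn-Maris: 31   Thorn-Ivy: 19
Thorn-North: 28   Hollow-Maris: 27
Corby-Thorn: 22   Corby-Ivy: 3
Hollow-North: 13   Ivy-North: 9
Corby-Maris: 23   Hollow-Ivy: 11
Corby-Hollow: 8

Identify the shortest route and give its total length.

105 m — (a) is the shortest.

(a): 3 + 9 + 13 + 27 + 31 + 22 = 105
(b): 3 + 11 + 27 + 21 + 28 + 22 = 112
(c): 8 + 11 + 26 + 31 + 28 + 12 = 116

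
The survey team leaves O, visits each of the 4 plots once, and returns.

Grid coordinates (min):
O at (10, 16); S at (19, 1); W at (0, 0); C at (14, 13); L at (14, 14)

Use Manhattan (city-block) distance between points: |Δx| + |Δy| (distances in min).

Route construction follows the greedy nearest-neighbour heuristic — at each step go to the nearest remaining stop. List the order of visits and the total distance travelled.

From O: distances to unvisited — L=6, C=7, S=24, W=26. Nearest is L (6).
From L: distances to unvisited — C=1, S=18, W=28. Nearest is C (1).
From C: distances to unvisited — S=17, W=27. Nearest is S (17).
From S: distances to unvisited — W=20. Nearest is W (20).
Return W→O: 26.
Total = 6 + 1 + 17 + 20 + 26 = 70.

Nearest-neighbour total = 70 min; route O → L → C → S → W → O.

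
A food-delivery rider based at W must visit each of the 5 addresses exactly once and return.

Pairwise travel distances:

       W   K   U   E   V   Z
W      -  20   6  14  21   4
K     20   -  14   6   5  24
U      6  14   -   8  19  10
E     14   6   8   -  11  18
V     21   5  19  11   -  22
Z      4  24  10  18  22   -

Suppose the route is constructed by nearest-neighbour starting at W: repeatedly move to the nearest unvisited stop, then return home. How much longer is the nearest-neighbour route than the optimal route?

W: Z=4, U=6, E=14, K=20, V=21 ⇒ Z
Z: U=10, E=18, V=22, K=24 ⇒ U
U: E=8, K=14, V=19 ⇒ E
E: K=6, V=11 ⇒ K
K: V=5 ⇒ V
NN route W → Z → U → E → K → V → W costs 54.
Optimal: W → U → E → K → V → Z → W costs 51 (by enumerating all 60 distinct tours).
Excess = 54 − 51 = 3.

Excess over optimum: 3.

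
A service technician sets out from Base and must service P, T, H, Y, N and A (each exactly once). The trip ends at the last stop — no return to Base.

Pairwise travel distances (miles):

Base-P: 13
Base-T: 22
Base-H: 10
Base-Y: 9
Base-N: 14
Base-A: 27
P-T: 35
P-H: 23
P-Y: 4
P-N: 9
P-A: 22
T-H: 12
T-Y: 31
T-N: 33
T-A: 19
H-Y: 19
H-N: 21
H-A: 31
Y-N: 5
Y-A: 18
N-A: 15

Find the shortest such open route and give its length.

Minimum one-way distance = 65 miles.

There are 6! = 720 possible orderings.
Base→P→T→H→Y→N→A: 13+35+12+19+5+15 = 99
Base→P→T→H→Y→A→N: 13+35+12+19+18+15 = 112
Base→P→T→H→N→Y→A: 13+35+12+21+5+18 = 104
Base→P→T→H→N→A→Y: 13+35+12+21+15+18 = 114
Base→P→T→H→A→Y→N: 13+35+12+31+18+5 = 114
Base→P→T→H→A→N→Y: 13+35+12+31+15+5 = 111
Base→P→T→Y→H→N→A: 13+35+31+19+21+15 = 134
Base→P→T→Y→H→A→N: 13+35+31+19+31+15 = 144
… (712 more)
Base→H→T→A→N→Y→P: 10+12+19+15+5+4 = 65  ← best
The minimum is 65.
One shortest path: Base → H → T → A → N → Y → P.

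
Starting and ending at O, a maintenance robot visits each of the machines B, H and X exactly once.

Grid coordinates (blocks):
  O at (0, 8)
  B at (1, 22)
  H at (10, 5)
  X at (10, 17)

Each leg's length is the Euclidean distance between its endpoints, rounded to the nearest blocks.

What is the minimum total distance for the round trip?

There are 3 distinct closed tours to check (reversals are equivalent).
O→B→H→X→O: 14+19+12+13 = 58
O→B→X→H→O: 14+10+12+10 = 46
O→H→B→X→O: 10+19+10+13 = 52
The minimum is 46.
One optimal route: O → B → X → H → O (or its reverse).

46 blocks — the shortest possible round trip.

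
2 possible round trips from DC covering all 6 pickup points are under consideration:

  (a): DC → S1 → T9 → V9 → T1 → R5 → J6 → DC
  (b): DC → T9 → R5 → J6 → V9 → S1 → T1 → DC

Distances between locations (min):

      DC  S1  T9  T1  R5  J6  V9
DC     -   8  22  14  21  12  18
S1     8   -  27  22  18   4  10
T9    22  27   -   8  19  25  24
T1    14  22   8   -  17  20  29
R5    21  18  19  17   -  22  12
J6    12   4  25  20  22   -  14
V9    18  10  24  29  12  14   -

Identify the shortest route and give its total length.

123 min — (b) is the shortest.

(a): 8 + 27 + 24 + 29 + 17 + 22 + 12 = 139
(b): 22 + 19 + 22 + 14 + 10 + 22 + 14 = 123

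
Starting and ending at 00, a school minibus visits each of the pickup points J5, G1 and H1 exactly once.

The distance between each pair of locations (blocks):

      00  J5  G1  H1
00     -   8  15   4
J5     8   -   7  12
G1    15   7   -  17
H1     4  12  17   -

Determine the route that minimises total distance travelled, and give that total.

Shortest round trip = 36 blocks.

With 3 stops there are 3!/2 = 3 distinct round trips (a route and its reverse cost the same).
00-J5-G1-H1-00: 8+7+17+4 = 36
00-J5-H1-G1-00: 8+12+17+15 = 52
00-G1-J5-H1-00: 15+7+12+4 = 38
The minimum is 36.
One optimal route: 00 → J5 → G1 → H1 → 00 (or its reverse).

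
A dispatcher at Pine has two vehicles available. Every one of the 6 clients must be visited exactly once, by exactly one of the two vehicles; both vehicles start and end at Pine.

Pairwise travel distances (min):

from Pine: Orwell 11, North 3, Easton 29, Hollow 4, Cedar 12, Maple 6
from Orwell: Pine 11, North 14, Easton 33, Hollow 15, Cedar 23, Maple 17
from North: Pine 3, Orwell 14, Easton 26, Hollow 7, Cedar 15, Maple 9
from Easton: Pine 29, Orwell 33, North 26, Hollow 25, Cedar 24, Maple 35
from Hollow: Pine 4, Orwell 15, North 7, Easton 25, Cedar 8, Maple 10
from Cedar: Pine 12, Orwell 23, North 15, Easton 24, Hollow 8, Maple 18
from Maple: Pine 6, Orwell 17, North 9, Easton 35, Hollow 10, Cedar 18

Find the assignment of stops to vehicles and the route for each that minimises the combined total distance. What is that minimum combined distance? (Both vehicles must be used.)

Check every non-empty split of the stops between the two vehicles; for each half take its own optimal tour:
  {Orwell} + {North, Easton, Hollow, Cedar, Maple}: 22 + 77 = 99
  {North} + {Orwell, Easton, Hollow, Cedar, Maple}: 6 + 92 = 98
  {Orwell, North} + {Easton, Hollow, Cedar, Maple}: 28 + 77 = 105
  {Easton} + {Orwell, North, Hollow, Cedar, Maple}: 58 + 64 = 122
  {Orwell, Easton} + {North, Hollow, Cedar, Maple}: 73 + 42 = 115
  {North, Easton} + {Orwell, Hollow, Cedar, Maple}: 58 + 58 = 116
  … (31 splits in total)
Best: vehicle 1 Pine → North → Pine = 6; vehicle 2 Pine → Orwell → Easton → Cedar → Hollow → Maple → Pine = 92; combined 98.

Minimum combined distance: 98 min.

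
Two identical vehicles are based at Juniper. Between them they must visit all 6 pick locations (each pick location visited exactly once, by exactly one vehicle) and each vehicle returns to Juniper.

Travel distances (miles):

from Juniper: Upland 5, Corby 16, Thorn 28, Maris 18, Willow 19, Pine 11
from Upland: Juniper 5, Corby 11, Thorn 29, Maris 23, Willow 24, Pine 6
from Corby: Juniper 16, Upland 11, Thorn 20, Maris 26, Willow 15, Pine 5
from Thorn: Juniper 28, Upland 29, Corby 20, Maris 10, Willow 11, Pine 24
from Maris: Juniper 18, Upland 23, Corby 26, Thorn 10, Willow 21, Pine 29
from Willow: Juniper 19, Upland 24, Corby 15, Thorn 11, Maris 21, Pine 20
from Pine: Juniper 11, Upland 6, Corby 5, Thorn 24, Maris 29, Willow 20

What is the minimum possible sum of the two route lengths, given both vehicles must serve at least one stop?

80 miles — the smallest possible combined total.

Try each way of splitting the stops between the two vehicles (each non-empty) and, for each split, find the best tour for each vehicle:
  {Upland} + {Corby, Thorn, Maris, Willow, Pine}: 10 + 70 = 80
  {Corby} + {Upland, Thorn, Maris, Willow, Pine}: 32 + 70 = 102
  {Upland, Corby} + {Thorn, Maris, Willow, Pine}: 32 + 70 = 102
  {Thorn} + {Upland, Corby, Maris, Willow, Pine}: 56 + 70 = 126
  {Upland, Thorn} + {Corby, Maris, Willow, Pine}: 62 + 70 = 132
  {Corby, Thorn} + {Upland, Maris, Willow, Pine}: 64 + 70 = 134
  … (31 splits in total)
Best: vehicle 1 Juniper → Upland → Juniper = 10; vehicle 2 Juniper → Maris → Thorn → Willow → Corby → Pine → Juniper = 70; combined 80.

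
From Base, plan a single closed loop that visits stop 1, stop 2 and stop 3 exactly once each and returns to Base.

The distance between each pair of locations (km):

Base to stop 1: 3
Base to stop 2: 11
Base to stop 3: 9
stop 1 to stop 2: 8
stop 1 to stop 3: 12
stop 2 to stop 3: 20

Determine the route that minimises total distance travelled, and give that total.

Minimum total distance: 40 km.

Base - stop 1 - stop 2 - stop 3 - Base: 3+8+20+9 = 40
Base - stop 1 - stop 3 - stop 2 - Base: 3+12+20+11 = 46
Base - stop 2 - stop 1 - stop 3 - Base: 11+8+12+9 = 40
The minimum is 40.
One optimal route: Base → stop 1 → stop 2 → stop 3 → Base (or its reverse).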